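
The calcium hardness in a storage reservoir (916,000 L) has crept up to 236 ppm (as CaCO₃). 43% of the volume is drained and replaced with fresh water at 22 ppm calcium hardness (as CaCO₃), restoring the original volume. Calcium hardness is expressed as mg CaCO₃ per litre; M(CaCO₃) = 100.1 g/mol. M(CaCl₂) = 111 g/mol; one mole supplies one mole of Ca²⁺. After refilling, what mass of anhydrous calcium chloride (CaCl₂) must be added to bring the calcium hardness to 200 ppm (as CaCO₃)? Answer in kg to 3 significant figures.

56.9 kg

After draining 43% and refilling: 236 × 0.57 + 22 × 0.43 = 143.98 ppm.
Deficit to target: 200 − 143.98 = 56.02 mg/L.
As CaCO₃: 56.02 mg/L × 916,000 L = 51,310 g; ÷ 100.1 = 512.6 mol Ca²⁺.
Mass: 512.6 × 111 = 56,900 g.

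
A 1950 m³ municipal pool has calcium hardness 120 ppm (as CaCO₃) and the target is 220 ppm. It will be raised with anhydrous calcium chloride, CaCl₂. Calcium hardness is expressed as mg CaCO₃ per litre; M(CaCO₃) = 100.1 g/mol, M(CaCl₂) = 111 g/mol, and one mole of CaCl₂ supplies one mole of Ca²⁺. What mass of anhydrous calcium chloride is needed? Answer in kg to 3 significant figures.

Volume: 1950 m³ = 1,950,000 L.
Hardness to add: (220 − 120) = 100 mg/L as CaCO₃ × 1,950,000 L = 195,000 g as CaCO₃.
Moles of Ca²⁺ (1 mol Ca²⁺ ≡ 1 mol CaCO₃): 195,000 / 100.1 g/mol = 1948 mol.
Mass of CaCl₂: 1948 × 111 = 216,200 g.

216 kg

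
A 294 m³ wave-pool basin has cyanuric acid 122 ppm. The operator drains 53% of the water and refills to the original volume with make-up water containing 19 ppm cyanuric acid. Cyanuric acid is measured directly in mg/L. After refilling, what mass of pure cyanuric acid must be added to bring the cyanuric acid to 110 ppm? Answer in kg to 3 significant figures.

12.5 kg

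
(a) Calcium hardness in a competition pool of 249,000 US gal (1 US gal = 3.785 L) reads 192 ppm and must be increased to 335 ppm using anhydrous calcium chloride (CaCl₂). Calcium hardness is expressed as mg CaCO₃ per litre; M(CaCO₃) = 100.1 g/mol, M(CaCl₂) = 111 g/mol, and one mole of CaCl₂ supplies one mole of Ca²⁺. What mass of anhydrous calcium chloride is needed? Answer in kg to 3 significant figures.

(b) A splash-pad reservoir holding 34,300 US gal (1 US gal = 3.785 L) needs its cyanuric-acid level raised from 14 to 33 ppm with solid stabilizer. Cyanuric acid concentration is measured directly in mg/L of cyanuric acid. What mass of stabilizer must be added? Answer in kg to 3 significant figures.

(a) Volume: 249,000 US gal × 3.785 L/gal = 942,465 L.
(a) Hardness to add: (335 − 192) = 143 mg/L as CaCO₃ × 942,465 L = 134,800 g as CaCO₃.
(a) Moles of Ca²⁺ (1 mol Ca²⁺ ≡ 1 mol CaCO₃): 134,800 / 100.1 g/mol = 1346 mol.
(a) Mass of CaCl₂: 1346 × 111 = 149,400 g.

(b) Volume: 34,300 US gal × 3.785 L/gal = 129,826 L.
(b) CYA to add: (33 − 14) = 19 mg/L × 129,826 L = 2467 g cyanuric acid.

(a) 149 kg; (b) 2.47 kg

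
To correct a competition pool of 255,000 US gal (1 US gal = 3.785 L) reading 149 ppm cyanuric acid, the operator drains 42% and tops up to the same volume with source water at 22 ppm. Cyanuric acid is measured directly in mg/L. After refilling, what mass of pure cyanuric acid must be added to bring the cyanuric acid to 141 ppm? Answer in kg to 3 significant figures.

43.8 kg

Volume: 255,000 US gal × 3.785 L/gal = 965,175 L.
After draining 42% and refilling: 149 × 0.58 + 22 × 0.42 = 95.66 ppm.
Deficit to target: 141 − 95.66 = 45.34 mg/L.
Mass: 45.34 mg/L × 965,175 L = 43,760 g cyanuric acid.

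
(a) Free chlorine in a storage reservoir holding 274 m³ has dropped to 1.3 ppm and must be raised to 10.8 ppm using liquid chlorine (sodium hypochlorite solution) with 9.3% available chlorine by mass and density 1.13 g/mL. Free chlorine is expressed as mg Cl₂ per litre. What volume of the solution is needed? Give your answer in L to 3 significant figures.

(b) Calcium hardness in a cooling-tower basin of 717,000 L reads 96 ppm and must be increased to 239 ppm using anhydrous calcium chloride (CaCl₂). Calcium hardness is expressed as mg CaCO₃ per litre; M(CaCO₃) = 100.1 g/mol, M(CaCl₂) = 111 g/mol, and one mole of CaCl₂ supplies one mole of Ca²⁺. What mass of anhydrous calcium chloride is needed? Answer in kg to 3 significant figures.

(a) Volume: 274 m³ = 274,000 L.
(a) Chlorine deficit: 10.8 − 1.3 = 9.5 ppm = 9.5 mg/L as Cl₂.
(a) Cl₂ equivalent needed: 9.5 mg/L × 274,000 L = 2,603,000 mg = 2603 g.
(a) Product at 9.3% available chlorine: 2603 / 0.093 = 27,990 g.
(a) Volume at density 1.13 g/mL: 27,990 g ÷ 1.13 g/mL = 24,770 mL.

(b) Hardness to add: (239 − 96) = 143 mg/L as CaCO₃ × 717,000 L = 102,500 g as CaCO₃.
(b) Moles of Ca²⁺ (1 mol Ca²⁺ ≡ 1 mol CaCO₃): 102,500 / 100.1 g/mol = 1024 mol.
(b) Mass of CaCl₂: 1024 × 111 = 113,700 g.

(a) 24.8 L; (b) 114 kg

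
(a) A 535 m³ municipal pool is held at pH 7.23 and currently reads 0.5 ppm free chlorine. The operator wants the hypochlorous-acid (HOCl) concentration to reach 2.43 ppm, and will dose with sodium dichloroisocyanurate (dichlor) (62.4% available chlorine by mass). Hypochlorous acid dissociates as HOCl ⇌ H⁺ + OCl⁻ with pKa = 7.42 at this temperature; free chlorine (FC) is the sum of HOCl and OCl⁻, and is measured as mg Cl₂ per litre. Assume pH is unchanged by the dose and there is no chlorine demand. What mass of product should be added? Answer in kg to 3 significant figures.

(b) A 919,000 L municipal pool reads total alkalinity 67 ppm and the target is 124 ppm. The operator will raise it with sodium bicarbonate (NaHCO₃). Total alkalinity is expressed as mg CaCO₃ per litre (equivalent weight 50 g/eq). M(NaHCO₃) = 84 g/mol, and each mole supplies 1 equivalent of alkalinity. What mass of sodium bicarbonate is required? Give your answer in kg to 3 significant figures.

(a) 3.00 kg; (b) 88.0 kg

(a) Volume: 535 m³ = 535,000 L.
(a) [OCl⁻]/[HOCl] = 10^(pH − pKa) = 10^(7.23 − 7.42) = 0.6457; fraction as HOCl = 1/(1 + 0.6457) = 0.6077.
(a) Free chlorine required for 2.43 ppm HOCl: 2.43 / 0.6077 = 3.999 ppm.
(a) FC to add: 3.999 − 0.5 = 3.499 mg/L as Cl₂.
(a) Cl₂ equivalent: 3.499 mg/L × 535,000 L = 1872 g.
(a) Product at 62.4% available Cl: 1872 / 0.624 = 3000 g.

(b) Alkalinity to add: (124 − 67) = 57 mg/L as CaCO₃ × 919,000 L = 52,380 g as CaCO₃.
(b) Equivalents: 52,380 g ÷ 50 g/eq = 1048 eq.
(b) NaHCO₃ supplies 1 eq per mole → 1048 mol.
(b) Mass: 1048 mol × 84 g/mol = 88,000 g.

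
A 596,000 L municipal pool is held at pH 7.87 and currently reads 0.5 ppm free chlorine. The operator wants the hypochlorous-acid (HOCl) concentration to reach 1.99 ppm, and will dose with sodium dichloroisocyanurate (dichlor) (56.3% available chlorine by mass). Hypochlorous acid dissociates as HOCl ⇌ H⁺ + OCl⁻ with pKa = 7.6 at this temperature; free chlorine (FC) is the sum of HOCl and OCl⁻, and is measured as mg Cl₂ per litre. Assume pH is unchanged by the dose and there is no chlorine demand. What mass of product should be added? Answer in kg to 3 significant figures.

5.50 kg

[OCl⁻]/[HOCl] = 10^(pH − pKa) = 10^(7.87 − 7.6) = 1.862; fraction as HOCl = 1/(1 + 1.862) = 0.3494.
Free chlorine required for 1.99 ppm HOCl: 1.99 / 0.3494 = 5.696 ppm.
FC to add: 5.696 − 0.5 = 5.196 mg/L as Cl₂.
Cl₂ equivalent: 5.196 mg/L × 596,000 L = 3097 g.
Product at 56.3% available Cl: 3097 / 0.563 = 5500 g.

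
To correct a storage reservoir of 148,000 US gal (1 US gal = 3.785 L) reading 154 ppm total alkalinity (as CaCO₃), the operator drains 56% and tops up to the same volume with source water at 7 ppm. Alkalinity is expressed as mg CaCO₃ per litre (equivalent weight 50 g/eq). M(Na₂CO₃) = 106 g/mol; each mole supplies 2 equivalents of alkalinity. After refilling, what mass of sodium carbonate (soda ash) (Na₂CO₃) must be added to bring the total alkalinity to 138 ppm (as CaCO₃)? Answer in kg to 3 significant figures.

Volume: 148,000 US gal × 3.785 L/gal = 560,180 L.
After draining 56% and refilling: 154 × 0.44 + 7 × 0.56 = 71.68 ppm.
Deficit to target: 138 − 71.68 = 66.32 mg/L.
As CaCO₃: 66.32 mg/L × 560,180 L = 37,150 g; ÷ 50 g/eq ÷ 2 = 371.5 mol Na₂CO₃.
Mass: 371.5 × 106 = 39,380 g.

39.4 kg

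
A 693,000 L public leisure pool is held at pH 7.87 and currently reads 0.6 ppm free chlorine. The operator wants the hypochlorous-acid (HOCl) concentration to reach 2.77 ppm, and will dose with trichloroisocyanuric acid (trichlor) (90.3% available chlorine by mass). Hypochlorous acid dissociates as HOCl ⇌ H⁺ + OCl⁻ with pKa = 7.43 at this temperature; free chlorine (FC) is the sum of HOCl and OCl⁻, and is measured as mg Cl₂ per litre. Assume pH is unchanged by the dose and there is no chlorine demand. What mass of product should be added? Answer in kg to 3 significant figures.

7.52 kg

[OCl⁻]/[HOCl] = 10^(pH − pKa) = 10^(7.87 − 7.43) = 2.754; fraction as HOCl = 1/(1 + 2.754) = 0.2664.
Free chlorine required for 2.77 ppm HOCl: 2.77 / 0.2664 = 10.4 ppm.
FC to add: 10.4 − 0.6 = 9.799 mg/L as Cl₂.
Cl₂ equivalent: 9.799 mg/L × 693,000 L = 6791 g.
Product at 90.3% available Cl: 6791 / 0.903 = 7520 g.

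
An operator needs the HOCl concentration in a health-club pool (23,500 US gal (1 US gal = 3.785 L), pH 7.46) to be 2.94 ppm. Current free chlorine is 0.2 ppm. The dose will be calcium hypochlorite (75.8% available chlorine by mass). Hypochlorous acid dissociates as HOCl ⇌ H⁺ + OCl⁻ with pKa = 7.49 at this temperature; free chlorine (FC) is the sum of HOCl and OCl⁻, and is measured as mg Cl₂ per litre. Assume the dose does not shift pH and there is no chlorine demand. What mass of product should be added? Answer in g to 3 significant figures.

Volume: 23,500 US gal × 3.785 L/gal = 88,948 L.
[OCl⁻]/[HOCl] = 10^(pH − pKa) = 10^(7.46 − 7.49) = 0.9333; fraction as HOCl = 1/(1 + 0.9333) = 0.5173.
Free chlorine required for 2.94 ppm HOCl: 2.94 / 0.5173 = 5.684 ppm.
FC to add: 5.684 − 0.2 = 5.484 mg/L as Cl₂.
Cl₂ equivalent: 5.484 mg/L × 88,948 L = 487.8 g.
Product at 75.8% available Cl: 487.8 / 0.758 = 643.5 g.

643 g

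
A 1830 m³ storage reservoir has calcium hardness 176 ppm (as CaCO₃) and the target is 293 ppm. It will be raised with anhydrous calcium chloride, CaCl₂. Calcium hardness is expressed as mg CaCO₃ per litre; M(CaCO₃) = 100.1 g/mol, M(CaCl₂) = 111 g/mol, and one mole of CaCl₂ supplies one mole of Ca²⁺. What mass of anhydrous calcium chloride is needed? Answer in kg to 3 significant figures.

Volume: 1830 m³ = 1,830,000 L.
Hardness to add: (293 − 176) = 117 mg/L as CaCO₃ × 1,830,000 L = 214,100 g as CaCO₃.
Moles of Ca²⁺ (1 mol Ca²⁺ ≡ 1 mol CaCO₃): 214,100 / 100.1 g/mol = 2139 mol.
Mass of CaCl₂: 2139 × 111 = 237,400 g.

237 kg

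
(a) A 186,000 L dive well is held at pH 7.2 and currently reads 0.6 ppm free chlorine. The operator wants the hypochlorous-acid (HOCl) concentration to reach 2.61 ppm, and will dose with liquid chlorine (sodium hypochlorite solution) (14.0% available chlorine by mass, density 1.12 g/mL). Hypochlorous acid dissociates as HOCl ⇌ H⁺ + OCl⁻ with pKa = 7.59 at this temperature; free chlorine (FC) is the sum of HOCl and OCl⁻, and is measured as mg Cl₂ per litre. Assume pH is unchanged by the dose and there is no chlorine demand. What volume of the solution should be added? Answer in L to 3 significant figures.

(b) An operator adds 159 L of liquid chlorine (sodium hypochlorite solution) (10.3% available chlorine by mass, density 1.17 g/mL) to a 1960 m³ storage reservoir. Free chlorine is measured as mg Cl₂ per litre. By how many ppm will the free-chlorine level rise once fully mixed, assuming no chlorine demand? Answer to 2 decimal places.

(a) [OCl⁻]/[HOCl] = 10^(pH − pKa) = 10^(7.2 − 7.59) = 0.4074; fraction as HOCl = 1/(1 + 0.4074) = 0.7105.
(a) Free chlorine required for 2.61 ppm HOCl: 2.61 / 0.7105 = 3.673 ppm.
(a) FC to add: 3.673 − 0.6 = 3.073 mg/L as Cl₂.
(a) Cl₂ equivalent: 3.073 mg/L × 186,000 L = 571.6 g.
(a) Product at 14.0% available Cl: 571.6 / 0.14 = 4083 g.
(a) Volume: 4083 g ÷ 1.12 g/mL = 3646 mL.

(b) Volume: 1960 m³ = 1,960,000 L.
(b) Mass of solution: 159 L × 1000 mL/L × 1.17 g/mL = 186,000 g.
(b) Available chlorine delivered: 186,000 g × 0.103 = 19,160 g as Cl₂.
(b) Concentration rise: 19,160 g / 1,960,000 L = 9.776 mg/L = 9.78 ppm.

(a) 3.65 L; (b) 9.78 ppm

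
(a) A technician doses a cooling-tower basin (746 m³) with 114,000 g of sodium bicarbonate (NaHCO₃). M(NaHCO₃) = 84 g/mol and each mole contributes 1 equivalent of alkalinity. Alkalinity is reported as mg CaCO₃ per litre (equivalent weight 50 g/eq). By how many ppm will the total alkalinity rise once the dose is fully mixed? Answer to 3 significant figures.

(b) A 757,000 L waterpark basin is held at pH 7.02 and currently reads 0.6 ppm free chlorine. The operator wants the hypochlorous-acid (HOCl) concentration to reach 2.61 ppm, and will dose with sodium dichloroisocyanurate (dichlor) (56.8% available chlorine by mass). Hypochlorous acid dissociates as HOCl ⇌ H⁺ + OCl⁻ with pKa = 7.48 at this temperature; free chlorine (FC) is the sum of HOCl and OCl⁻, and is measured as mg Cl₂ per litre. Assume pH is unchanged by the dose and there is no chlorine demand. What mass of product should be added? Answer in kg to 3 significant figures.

(a) 91.0 ppm; (b) 3.88 kg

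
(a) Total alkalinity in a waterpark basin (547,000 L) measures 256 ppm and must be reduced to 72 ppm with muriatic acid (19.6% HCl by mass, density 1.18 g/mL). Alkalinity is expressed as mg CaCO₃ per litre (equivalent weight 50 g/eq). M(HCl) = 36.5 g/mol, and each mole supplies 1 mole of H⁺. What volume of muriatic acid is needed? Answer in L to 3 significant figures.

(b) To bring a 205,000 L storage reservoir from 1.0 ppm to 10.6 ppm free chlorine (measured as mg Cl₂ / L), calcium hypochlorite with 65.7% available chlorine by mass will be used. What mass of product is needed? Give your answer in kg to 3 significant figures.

(a) 318 L; (b) 3.00 kg

(a) Alkalinity to neutralize: (256 − 72) = 184 mg/L as CaCO₃ × 547,000 L = 100,600 g as CaCO₃.
(a) Equivalents of H⁺ required: 100,600 ÷ 50 g/eq = 2013 eq = 2013 mol HCl.
(a) Mass of HCl: 2013 × 36.5 = 73,470 g.
(a) Mass of 19.6% solution: 73,470 / 0.196 = 374,900 g.
(a) Volume: 374,900 g ÷ 1.18 g/mL = 317,700 mL.

(b) Chlorine deficit: 10.6 − 1.0 = 9.6 ppm = 9.6 mg/L as Cl₂.
(b) Cl₂ equivalent needed: 9.6 mg/L × 205,000 L = 1,968,000 mg = 1968 g.
(b) Product at 65.7% available chlorine: 1968 / 0.657 = 2995 g.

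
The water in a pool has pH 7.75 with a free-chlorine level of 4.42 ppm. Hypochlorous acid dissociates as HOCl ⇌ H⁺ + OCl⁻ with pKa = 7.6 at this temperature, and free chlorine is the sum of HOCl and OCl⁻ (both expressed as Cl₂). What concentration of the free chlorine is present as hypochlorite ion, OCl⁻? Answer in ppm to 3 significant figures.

[OCl⁻]/[HOCl] = 10^(pH − pKa) = 10^(7.75 − 7.6) = 10^0.15 = 1.413.
Fraction as HOCl = 1 / (1 + 1.413) = 0.4145.
OCl⁻ = (1 − 0.4145) × 4.42 ppm = 2.588 ppm.

2.59 ppm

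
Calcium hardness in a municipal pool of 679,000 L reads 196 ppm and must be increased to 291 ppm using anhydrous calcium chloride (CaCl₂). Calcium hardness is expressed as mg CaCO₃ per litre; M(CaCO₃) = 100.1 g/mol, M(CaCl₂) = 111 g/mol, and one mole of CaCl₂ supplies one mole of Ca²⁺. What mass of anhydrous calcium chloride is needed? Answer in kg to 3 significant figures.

Hardness to add: (291 − 196) = 95 mg/L as CaCO₃ × 679,000 L = 64,500 g as CaCO₃.
Moles of Ca²⁺ (1 mol Ca²⁺ ≡ 1 mol CaCO₃): 64,500 / 100.1 g/mol = 644.4 mol.
Mass of CaCl₂: 644.4 × 111 = 71,530 g.

71.5 kg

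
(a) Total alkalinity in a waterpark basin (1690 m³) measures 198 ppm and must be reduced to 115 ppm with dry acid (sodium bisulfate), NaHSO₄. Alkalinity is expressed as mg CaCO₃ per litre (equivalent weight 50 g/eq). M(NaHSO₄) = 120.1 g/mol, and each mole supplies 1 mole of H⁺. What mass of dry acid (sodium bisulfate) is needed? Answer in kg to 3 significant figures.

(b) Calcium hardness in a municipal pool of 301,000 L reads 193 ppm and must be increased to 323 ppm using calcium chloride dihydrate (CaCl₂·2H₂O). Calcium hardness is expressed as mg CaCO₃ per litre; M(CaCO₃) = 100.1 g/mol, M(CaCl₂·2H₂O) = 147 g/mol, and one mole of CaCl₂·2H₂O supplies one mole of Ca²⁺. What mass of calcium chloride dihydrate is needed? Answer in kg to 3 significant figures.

(a) 337 kg; (b) 57.5 kg

(a) Volume: 1690 m³ = 1,690,000 L.
(a) Alkalinity to neutralize: (198 − 115) = 83 mg/L as CaCO₃ × 1,690,000 L = 140,300 g as CaCO₃.
(a) Equivalents of H⁺ required: 140,300 ÷ 50 g/eq = 2805 eq = 2805 mol NaHSO₄.
(a) Mass of NaHSO₄: 2805 × 120.1 = 336,900 g.

(b) Hardness to add: (323 − 193) = 130 mg/L as CaCO₃ × 301,000 L = 39,130 g as CaCO₃.
(b) Moles of Ca²⁺ (1 mol Ca²⁺ ≡ 1 mol CaCO₃): 39,130 / 100.1 g/mol = 390.9 mol.
(b) Mass of CaCl₂·2H₂O: 390.9 × 147 = 57,460 g.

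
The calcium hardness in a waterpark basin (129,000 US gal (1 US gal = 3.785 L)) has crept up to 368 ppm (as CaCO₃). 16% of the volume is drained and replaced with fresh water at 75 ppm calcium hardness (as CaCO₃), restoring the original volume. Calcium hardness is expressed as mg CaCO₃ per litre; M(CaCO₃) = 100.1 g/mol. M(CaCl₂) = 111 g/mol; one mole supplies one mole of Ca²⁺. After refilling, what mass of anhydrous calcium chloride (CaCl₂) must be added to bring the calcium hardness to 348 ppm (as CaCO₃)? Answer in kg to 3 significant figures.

14.6 kg

Volume: 129,000 US gal × 3.785 L/gal = 488,265 L.
After draining 16% and refilling: 368 × 0.84 + 75 × 0.16 = 321.12 ppm.
Deficit to target: 348 − 321.12 = 26.88 mg/L.
As CaCO₃: 26.88 mg/L × 488,265 L = 13,120 g; ÷ 100.1 = 131.1 mol Ca²⁺.
Mass: 131.1 × 111 = 14,550 g.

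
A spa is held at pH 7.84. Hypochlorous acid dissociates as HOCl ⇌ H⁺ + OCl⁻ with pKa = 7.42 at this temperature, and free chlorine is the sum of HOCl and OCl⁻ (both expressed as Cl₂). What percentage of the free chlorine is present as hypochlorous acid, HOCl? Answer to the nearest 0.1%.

27.5%

[OCl⁻]/[HOCl] = 10^(pH − pKa) = 10^(7.84 − 7.42) = 10^0.42 = 2.63.
Fraction as HOCl = 1 / (1 + 2.63) = 0.2755.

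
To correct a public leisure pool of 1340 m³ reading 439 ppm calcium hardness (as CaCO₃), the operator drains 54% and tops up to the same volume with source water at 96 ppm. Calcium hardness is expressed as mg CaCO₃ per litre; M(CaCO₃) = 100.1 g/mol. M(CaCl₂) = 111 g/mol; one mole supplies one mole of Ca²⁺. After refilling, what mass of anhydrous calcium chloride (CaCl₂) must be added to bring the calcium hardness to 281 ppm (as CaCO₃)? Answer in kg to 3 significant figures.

40.4 kg

Volume: 1340 m³ = 1,340,000 L.
After draining 54% and refilling: 439 × 0.46 + 96 × 0.54 = 253.78 ppm.
Deficit to target: 281 − 253.78 = 27.22 mg/L.
As CaCO₃: 27.22 mg/L × 1,340,000 L = 36,470 g; ÷ 100.1 = 364.4 mol Ca²⁺.
Mass: 364.4 × 111 = 40,450 g.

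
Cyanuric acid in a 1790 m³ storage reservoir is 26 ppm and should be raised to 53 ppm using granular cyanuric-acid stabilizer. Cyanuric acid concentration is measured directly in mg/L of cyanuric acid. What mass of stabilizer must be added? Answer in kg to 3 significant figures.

Volume: 1790 m³ = 1,790,000 L.
CYA to add: (53 − 26) = 27 mg/L × 1,790,000 L = 48,330 g cyanuric acid.

48.3 kg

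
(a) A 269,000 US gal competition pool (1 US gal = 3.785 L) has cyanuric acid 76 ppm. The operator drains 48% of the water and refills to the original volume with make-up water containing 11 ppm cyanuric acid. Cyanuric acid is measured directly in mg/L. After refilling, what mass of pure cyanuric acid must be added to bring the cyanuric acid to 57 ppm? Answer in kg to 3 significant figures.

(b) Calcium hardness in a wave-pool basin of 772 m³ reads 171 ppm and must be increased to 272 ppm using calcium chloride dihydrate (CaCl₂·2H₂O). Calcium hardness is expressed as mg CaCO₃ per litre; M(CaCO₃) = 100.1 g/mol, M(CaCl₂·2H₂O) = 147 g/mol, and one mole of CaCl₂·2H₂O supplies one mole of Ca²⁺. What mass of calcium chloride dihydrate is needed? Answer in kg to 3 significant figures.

(a) 12.4 kg; (b) 115 kg

(a) Volume: 269,000 US gal × 3.785 L/gal = 1,018,165 L.
(a) After draining 48% and refilling: 76 × 0.52 + 11 × 0.48 = 44.8 ppm.
(a) Deficit to target: 57 − 44.8 = 12.2 mg/L.
(a) Mass: 12.2 mg/L × 1,018,165 L = 12,420 g cyanuric acid.

(b) Volume: 772 m³ = 772,000 L.
(b) Hardness to add: (272 − 171) = 101 mg/L as CaCO₃ × 772,000 L = 77,970 g as CaCO₃.
(b) Moles of Ca²⁺ (1 mol Ca²⁺ ≡ 1 mol CaCO₃): 77,970 / 100.1 g/mol = 778.9 mol.
(b) Mass of CaCl₂·2H₂O: 778.9 × 147 = 114,500 g.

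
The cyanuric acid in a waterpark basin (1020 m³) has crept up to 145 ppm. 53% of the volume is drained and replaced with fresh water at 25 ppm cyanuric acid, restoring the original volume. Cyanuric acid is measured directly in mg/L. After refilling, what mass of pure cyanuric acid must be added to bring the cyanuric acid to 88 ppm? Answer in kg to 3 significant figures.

Volume: 1020 m³ = 1,020,000 L.
After draining 53% and refilling: 145 × 0.47 + 25 × 0.53 = 81.4 ppm.
Deficit to target: 88 − 81.4 = 6.6 mg/L.
Mass: 6.6 mg/L × 1,020,000 L = 6732 g cyanuric acid.

6.73 kg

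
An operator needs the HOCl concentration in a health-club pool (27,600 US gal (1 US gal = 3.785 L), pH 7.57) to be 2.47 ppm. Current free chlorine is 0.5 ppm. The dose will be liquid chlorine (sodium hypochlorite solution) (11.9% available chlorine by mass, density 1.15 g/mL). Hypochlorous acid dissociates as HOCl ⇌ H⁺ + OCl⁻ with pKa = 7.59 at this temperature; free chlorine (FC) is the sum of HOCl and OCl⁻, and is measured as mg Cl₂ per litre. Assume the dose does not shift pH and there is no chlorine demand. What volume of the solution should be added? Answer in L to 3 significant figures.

3.30 L

Volume: 27,600 US gal × 3.785 L/gal = 104,466 L.
[OCl⁻]/[HOCl] = 10^(pH − pKa) = 10^(7.57 − 7.59) = 0.955; fraction as HOCl = 1/(1 + 0.955) = 0.5115.
Free chlorine required for 2.47 ppm HOCl: 2.47 / 0.5115 = 4.829 ppm.
FC to add: 4.829 − 0.5 = 4.329 mg/L as Cl₂.
Cl₂ equivalent: 4.329 mg/L × 104,466 L = 452.2 g.
Product at 11.9% available Cl: 452.2 / 0.119 = 3800 g.
Volume: 3800 g ÷ 1.15 g/mL = 3304 mL.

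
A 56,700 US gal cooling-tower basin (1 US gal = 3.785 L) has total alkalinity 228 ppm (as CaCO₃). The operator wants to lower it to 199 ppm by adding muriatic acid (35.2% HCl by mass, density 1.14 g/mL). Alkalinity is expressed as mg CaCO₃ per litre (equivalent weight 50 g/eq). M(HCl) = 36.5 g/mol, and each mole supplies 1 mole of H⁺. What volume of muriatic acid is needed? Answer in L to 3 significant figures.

Volume: 56,700 US gal × 3.785 L/gal = 214,610 L.
Alkalinity to neutralize: (228 − 199) = 29 mg/L as CaCO₃ × 214,610 L = 6224 g as CaCO₃.
Equivalents of H⁺ required: 6224 ÷ 50 g/eq = 124.5 eq = 124.5 mol HCl.
Mass of HCl: 124.5 × 36.5 = 4543 g.
Mass of 35.2% solution: 4543 / 0.352 = 12,910 g.
Volume: 12,910 g ÷ 1.14 g/mL = 11,320 mL.

11.3 L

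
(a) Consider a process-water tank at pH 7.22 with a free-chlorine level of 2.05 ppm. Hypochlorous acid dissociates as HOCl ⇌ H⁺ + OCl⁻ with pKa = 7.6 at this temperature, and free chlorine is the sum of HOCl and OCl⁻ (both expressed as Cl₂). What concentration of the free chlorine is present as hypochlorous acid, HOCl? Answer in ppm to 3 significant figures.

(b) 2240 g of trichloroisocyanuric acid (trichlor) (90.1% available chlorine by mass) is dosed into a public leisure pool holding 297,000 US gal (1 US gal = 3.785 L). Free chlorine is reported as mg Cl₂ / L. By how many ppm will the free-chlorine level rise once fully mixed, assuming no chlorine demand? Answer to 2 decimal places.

(a) [OCl⁻]/[HOCl] = 10^(pH − pKa) = 10^(7.22 − 7.6) = 10^-0.38 = 0.4169.
(a) Fraction as HOCl = 1 / (1 + 0.4169) = 0.7058.
(a) HOCl = 0.7058 × 2.05 ppm = 1.447 ppm.

(b) Volume: 297,000 US gal × 3.785 L/gal = 1,124,145 L.
(b) Available chlorine delivered: 2240 g × 0.901 = 2018 g as Cl₂.
(b) Concentration rise: 2018 g / 1,124,145 L = 1.795 mg/L = 1.80 ppm.

(a) 1.45 ppm; (b) 1.80 ppm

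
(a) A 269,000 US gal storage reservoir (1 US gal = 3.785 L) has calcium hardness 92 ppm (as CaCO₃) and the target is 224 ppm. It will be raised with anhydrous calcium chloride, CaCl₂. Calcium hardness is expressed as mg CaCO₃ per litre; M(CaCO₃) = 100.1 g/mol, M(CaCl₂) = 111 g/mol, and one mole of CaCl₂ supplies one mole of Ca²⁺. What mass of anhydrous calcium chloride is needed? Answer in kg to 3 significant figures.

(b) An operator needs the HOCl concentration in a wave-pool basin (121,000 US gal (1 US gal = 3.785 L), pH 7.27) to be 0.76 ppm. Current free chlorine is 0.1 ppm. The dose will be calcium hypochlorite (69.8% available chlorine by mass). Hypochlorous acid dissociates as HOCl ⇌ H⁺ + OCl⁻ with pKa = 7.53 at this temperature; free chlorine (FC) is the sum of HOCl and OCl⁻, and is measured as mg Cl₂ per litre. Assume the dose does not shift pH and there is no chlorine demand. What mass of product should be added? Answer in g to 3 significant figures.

(a) Volume: 269,000 US gal × 3.785 L/gal = 1,018,165 L.
(a) Hardness to add: (224 − 92) = 132 mg/L as CaCO₃ × 1,018,165 L = 134,400 g as CaCO₃.
(a) Moles of Ca²⁺ (1 mol Ca²⁺ ≡ 1 mol CaCO₃): 134,400 / 100.1 g/mol = 1343 mol.
(a) Mass of CaCl₂: 1343 × 111 = 149,000 g.

(b) Volume: 121,000 US gal × 3.785 L/gal = 457,985 L.
(b) [OCl⁻]/[HOCl] = 10^(pH − pKa) = 10^(7.27 − 7.53) = 0.5495; fraction as HOCl = 1/(1 + 0.5495) = 0.6454.
(b) Free chlorine required for 0.76 ppm HOCl: 0.76 / 0.6454 = 1.178 ppm.
(b) FC to add: 1.178 − 0.1 = 1.078 mg/L as Cl₂.
(b) Cl₂ equivalent: 1.078 mg/L × 457,985 L = 493.5 g.
(b) Product at 69.8% available Cl: 493.5 / 0.698 = 707.1 g.

(a) 149 kg; (b) 707 g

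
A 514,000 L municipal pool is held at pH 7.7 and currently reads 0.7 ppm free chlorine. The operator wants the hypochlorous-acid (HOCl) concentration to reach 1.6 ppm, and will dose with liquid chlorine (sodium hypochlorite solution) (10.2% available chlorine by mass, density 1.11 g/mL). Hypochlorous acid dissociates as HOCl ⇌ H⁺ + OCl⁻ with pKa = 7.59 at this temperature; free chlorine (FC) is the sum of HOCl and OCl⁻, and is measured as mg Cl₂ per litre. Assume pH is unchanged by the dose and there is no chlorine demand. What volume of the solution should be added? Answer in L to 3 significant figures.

[OCl⁻]/[HOCl] = 10^(pH − pKa) = 10^(7.7 − 7.59) = 1.288; fraction as HOCl = 1/(1 + 1.288) = 0.437.
Free chlorine required for 1.6 ppm HOCl: 1.6 / 0.437 = 3.661 ppm.
FC to add: 3.661 − 0.7 = 2.961 mg/L as Cl₂.
Cl₂ equivalent: 2.961 mg/L × 514,000 L = 1522 g.
Product at 10.2% available Cl: 1522 / 0.102 = 14,920 g.
Volume: 14,920 g ÷ 1.11 g/mL = 13,440 mL.

13.4 L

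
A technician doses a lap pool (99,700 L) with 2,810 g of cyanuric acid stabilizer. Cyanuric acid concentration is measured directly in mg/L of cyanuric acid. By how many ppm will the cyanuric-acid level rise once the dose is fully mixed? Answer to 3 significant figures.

Rise: 2,810 g / 99,700 L × 1000 = 28.18 mg/L.

28.2 ppm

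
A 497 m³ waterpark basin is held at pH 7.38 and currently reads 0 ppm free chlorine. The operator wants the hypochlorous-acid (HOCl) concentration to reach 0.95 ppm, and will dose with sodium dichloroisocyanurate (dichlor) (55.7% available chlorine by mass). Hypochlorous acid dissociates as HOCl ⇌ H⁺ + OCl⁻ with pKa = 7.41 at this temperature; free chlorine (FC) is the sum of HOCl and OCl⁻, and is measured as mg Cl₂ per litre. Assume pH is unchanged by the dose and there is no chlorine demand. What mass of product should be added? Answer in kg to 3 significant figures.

Volume: 497 m³ = 497,000 L.
[OCl⁻]/[HOCl] = 10^(pH − pKa) = 10^(7.38 − 7.41) = 0.9333; fraction as HOCl = 1/(1 + 0.9333) = 0.5173.
Free chlorine required for 0.95 ppm HOCl: 0.95 / 0.5173 = 1.837 ppm.
FC to add: 1.837 − 0 = 1.837 mg/L as Cl₂.
Cl₂ equivalent: 1.837 mg/L × 497,000 L = 912.8 g.
Product at 55.7% available Cl: 912.8 / 0.557 = 1639 g.

1.64 kg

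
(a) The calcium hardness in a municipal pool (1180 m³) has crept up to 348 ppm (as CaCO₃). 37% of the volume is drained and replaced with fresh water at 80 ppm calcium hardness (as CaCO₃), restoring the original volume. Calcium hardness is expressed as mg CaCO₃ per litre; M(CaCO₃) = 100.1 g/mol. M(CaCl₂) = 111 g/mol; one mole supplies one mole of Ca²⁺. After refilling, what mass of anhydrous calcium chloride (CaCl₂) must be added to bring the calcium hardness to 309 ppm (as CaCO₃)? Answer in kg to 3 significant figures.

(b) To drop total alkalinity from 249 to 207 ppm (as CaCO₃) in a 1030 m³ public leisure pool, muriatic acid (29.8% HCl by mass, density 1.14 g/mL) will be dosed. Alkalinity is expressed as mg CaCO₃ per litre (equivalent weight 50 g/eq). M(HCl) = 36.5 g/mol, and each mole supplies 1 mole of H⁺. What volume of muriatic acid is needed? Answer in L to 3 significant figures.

(a) 78.7 kg; (b) 93.0 L

(a) Volume: 1180 m³ = 1,180,000 L.
(a) After draining 37% and refilling: 348 × 0.63 + 80 × 0.37 = 248.84 ppm.
(a) Deficit to target: 309 − 248.84 = 60.16 mg/L.
(a) As CaCO₃: 60.16 mg/L × 1,180,000 L = 70,990 g; ÷ 100.1 = 709.2 mol Ca²⁺.
(a) Mass: 709.2 × 111 = 78,720 g.

(b) Volume: 1030 m³ = 1,030,000 L.
(b) Alkalinity to neutralize: (249 − 207) = 42 mg/L as CaCO₃ × 1,030,000 L = 43,260 g as CaCO₃.
(b) Equivalents of H⁺ required: 43,260 ÷ 50 g/eq = 865.2 eq = 865.2 mol HCl.
(b) Mass of HCl: 865.2 × 36.5 = 31,580 g.
(b) Mass of 29.8% solution: 31,580 / 0.298 = 106,000 g.
(b) Volume: 106,000 g ÷ 1.14 g/mL = 92,960 mL.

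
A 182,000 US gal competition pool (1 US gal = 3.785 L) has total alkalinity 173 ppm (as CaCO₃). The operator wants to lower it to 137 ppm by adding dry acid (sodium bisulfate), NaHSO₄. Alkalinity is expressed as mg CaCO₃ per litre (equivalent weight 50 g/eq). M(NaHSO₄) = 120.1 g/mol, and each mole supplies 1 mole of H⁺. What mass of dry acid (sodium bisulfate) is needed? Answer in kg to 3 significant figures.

Volume: 182,000 US gal × 3.785 L/gal = 688,870 L.
Alkalinity to neutralize: (173 − 137) = 36 mg/L as CaCO₃ × 688,870 L = 24,800 g as CaCO₃.
Equivalents of H⁺ required: 24,800 ÷ 50 g/eq = 496 eq = 496 mol NaHSO₄.
Mass of NaHSO₄: 496 × 120.1 = 59,570 g.

59.6 kg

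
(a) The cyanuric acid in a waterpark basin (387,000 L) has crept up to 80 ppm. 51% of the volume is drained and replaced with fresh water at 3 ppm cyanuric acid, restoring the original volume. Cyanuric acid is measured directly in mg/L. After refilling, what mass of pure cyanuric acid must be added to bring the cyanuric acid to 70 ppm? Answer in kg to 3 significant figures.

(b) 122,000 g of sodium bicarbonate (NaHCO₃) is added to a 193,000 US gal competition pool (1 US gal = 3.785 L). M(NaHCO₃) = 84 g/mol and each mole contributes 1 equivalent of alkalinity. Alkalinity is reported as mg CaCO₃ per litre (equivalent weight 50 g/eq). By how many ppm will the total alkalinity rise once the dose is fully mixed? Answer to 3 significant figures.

(a) After draining 51% and refilling: 80 × 0.49 + 3 × 0.51 = 40.73 ppm.
(a) Deficit to target: 70 − 40.73 = 29.27 mg/L.
(a) Mass: 29.27 mg/L × 387,000 L = 11,330 g cyanuric acid.

(b) Volume: 193,000 US gal × 3.785 L/gal = 730,505 L.
(b) Moles of NaHCO₃: 122,000 g ÷ 84 g/mol = 1452 mol → 1452 eq of alkalinity.
(b) As CaCO₃: 1452 eq × 50 g/eq = 72,620 g.
(b) Rise: 72,620 g / 730,505 L × 1000 = 99.41 mg/L.

(a) 11.3 kg; (b) 99.4 ppm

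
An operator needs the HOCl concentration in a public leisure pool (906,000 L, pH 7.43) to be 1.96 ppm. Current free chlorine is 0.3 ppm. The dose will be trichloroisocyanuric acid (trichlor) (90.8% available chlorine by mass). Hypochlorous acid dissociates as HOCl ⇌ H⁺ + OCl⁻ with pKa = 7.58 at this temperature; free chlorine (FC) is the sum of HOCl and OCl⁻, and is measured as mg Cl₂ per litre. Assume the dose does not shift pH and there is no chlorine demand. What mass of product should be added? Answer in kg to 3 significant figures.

[OCl⁻]/[HOCl] = 10^(pH − pKa) = 10^(7.43 − 7.58) = 0.7079; fraction as HOCl = 1/(1 + 0.7079) = 0.5855.
Free chlorine required for 1.96 ppm HOCl: 1.96 / 0.5855 = 3.348 ppm.
FC to add: 3.348 − 0.3 = 3.048 mg/L as Cl₂.
Cl₂ equivalent: 3.048 mg/L × 906,000 L = 2761 g.
Product at 90.8% available Cl: 2761 / 0.908 = 3041 g.

3.04 kg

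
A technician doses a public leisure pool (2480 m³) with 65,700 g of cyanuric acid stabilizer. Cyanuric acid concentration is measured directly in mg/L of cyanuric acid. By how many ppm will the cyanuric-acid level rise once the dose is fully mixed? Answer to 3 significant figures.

Volume: 2480 m³ = 2,480,000 L.
Rise: 65,700 g / 2,480,000 L × 1000 = 26.49 mg/L.

26.5 ppm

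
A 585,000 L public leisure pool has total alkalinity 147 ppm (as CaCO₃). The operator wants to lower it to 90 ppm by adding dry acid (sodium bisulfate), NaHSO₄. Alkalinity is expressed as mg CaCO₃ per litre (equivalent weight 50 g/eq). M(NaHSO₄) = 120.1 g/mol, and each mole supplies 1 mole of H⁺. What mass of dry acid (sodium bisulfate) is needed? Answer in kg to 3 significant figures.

80.1 kg

Alkalinity to neutralize: (147 − 90) = 57 mg/L as CaCO₃ × 585,000 L = 33,340 g as CaCO₃.
Equivalents of H⁺ required: 33,340 ÷ 50 g/eq = 666.9 eq = 666.9 mol NaHSO₄.
Mass of NaHSO₄: 666.9 × 120.1 = 80,090 g.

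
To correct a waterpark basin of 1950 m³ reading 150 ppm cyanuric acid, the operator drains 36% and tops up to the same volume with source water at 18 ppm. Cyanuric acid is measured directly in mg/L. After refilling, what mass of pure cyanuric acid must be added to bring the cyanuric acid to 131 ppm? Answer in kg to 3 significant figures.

Volume: 1950 m³ = 1,950,000 L.
After draining 36% and refilling: 150 × 0.64 + 18 × 0.36 = 102.48 ppm.
Deficit to target: 131 − 102.48 = 28.52 mg/L.
Mass: 28.52 mg/L × 1,950,000 L = 55,610 g cyanuric acid.

55.6 kg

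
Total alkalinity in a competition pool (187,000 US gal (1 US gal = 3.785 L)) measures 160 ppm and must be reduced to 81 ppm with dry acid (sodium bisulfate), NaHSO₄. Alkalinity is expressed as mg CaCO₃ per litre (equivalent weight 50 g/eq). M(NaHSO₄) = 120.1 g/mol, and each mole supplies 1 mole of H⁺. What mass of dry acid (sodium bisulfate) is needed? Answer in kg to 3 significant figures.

134 kg

Volume: 187,000 US gal × 3.785 L/gal = 707,795 L.
Alkalinity to neutralize: (160 − 81) = 79 mg/L as CaCO₃ × 707,795 L = 55,920 g as CaCO₃.
Equivalents of H⁺ required: 55,920 ÷ 50 g/eq = 1118 eq = 1118 mol NaHSO₄.
Mass of NaHSO₄: 1118 × 120.1 = 134,300 g.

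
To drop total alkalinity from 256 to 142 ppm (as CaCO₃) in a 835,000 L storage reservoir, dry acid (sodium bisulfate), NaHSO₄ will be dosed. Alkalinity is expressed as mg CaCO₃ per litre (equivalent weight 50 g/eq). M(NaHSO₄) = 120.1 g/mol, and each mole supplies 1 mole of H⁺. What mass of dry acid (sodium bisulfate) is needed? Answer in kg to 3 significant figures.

229 kg

Alkalinity to neutralize: (256 − 142) = 114 mg/L as CaCO₃ × 835,000 L = 95,190 g as CaCO₃.
Equivalents of H⁺ required: 95,190 ÷ 50 g/eq = 1904 eq = 1904 mol NaHSO₄.
Mass of NaHSO₄: 1904 × 120.1 = 228,600 g.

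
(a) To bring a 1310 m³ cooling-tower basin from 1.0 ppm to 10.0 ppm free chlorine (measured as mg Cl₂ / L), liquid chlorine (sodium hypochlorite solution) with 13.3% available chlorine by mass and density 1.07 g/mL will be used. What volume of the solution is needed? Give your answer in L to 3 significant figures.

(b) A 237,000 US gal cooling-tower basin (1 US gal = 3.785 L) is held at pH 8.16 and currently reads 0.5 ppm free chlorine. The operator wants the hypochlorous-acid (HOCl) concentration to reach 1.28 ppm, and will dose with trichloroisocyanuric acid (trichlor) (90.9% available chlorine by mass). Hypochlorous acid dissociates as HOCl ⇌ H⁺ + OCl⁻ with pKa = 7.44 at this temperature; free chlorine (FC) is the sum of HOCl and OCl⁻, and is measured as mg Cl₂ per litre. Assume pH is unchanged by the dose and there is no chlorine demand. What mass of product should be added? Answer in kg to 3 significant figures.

(a) 82.8 L; (b) 7.40 kg

(a) Volume: 1310 m³ = 1,310,000 L.
(a) Chlorine deficit: 10.0 − 1.0 = 9 ppm = 9 mg/L as Cl₂.
(a) Cl₂ equivalent needed: 9 mg/L × 1,310,000 L = 11,790,000 mg = 11,790 g.
(a) Product at 13.3% available chlorine: 11,790 / 0.133 = 88,650 g.
(a) Volume at density 1.07 g/mL: 88,650 g ÷ 1.07 g/mL = 82,850 mL.

(b) Volume: 237,000 US gal × 3.785 L/gal = 897,045 L.
(b) [OCl⁻]/[HOCl] = 10^(pH − pKa) = 10^(8.16 − 7.44) = 5.248; fraction as HOCl = 1/(1 + 5.248) = 0.16.
(b) Free chlorine required for 1.28 ppm HOCl: 1.28 / 0.16 = 7.998 ppm.
(b) FC to add: 7.998 − 0.5 = 7.498 mg/L as Cl₂.
(b) Cl₂ equivalent: 7.498 mg/L × 897,045 L = 6726 g.
(b) Product at 90.9% available Cl: 6726 / 0.909 = 7399 g.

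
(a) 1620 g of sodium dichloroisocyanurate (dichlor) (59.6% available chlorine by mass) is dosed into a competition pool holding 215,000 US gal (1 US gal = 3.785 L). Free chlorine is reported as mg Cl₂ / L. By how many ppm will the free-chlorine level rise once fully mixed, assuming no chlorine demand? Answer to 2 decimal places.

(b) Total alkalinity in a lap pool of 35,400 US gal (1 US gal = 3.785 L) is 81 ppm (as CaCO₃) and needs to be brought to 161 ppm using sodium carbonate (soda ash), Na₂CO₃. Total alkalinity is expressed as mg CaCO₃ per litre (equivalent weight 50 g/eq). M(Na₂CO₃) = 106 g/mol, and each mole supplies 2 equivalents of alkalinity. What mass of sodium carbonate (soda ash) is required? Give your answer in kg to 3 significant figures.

(a) Volume: 215,000 US gal × 3.785 L/gal = 813,775 L.
(a) Available chlorine delivered: 1620 g × 0.596 = 965.5 g as Cl₂.
(a) Concentration rise: 965.5 g / 813,775 L = 1.186 mg/L = 1.19 ppm.

(b) Volume: 35,400 US gal × 3.785 L/gal = 133,989 L.
(b) Alkalinity to add: (161 − 81) = 80 mg/L as CaCO₃ × 133,989 L = 10,720 g as CaCO₃.
(b) Equivalents: 10,720 g ÷ 50 g/eq = 214.4 eq.
(b) Each mole of Na₂CO₃ supplies 2 eq, so 214.4 / 2 = 107.2 mol.
(b) Mass: 107.2 mol × 106 g/mol = 11,360 g.

(a) 1.19 ppm; (b) 11.4 kg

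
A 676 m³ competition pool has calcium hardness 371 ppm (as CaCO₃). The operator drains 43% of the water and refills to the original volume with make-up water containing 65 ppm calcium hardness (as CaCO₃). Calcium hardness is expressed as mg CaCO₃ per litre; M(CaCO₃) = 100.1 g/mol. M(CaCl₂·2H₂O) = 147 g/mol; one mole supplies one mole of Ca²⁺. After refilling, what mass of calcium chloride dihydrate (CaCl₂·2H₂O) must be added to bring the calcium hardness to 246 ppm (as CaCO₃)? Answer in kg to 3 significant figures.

6.53 kg

Volume: 676 m³ = 676,000 L.
After draining 43% and refilling: 371 × 0.57 + 65 × 0.43 = 239.42 ppm.
Deficit to target: 246 − 239.42 = 6.58 mg/L.
As CaCO₃: 6.58 mg/L × 676,000 L = 4448 g; ÷ 100.1 = 44.44 mol Ca²⁺.
Mass: 44.44 × 147 = 6532 g.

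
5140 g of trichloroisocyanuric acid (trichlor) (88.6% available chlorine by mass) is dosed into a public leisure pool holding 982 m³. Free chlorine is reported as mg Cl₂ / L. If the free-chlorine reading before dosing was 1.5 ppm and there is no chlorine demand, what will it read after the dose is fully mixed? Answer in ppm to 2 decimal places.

6.14 ppm

Volume: 982 m³ = 982,000 L.
Available chlorine delivered: 5140 g × 0.886 = 4554 g as Cl₂.
Concentration rise: 4554 g / 982,000 L = 4.638 mg/L = 4.64 ppm.
Final FC: 1.5 + 4.64 = 6.14 ppm.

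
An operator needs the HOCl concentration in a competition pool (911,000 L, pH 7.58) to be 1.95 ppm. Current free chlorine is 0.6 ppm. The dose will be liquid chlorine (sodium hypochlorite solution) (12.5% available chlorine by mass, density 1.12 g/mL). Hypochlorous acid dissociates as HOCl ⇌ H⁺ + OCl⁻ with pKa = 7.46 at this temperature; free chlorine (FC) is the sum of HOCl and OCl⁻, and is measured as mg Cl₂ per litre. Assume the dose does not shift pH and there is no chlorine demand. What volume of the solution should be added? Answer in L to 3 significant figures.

25.5 L

[OCl⁻]/[HOCl] = 10^(pH − pKa) = 10^(7.58 − 7.46) = 1.318; fraction as HOCl = 1/(1 + 1.318) = 0.4314.
Free chlorine required for 1.95 ppm HOCl: 1.95 / 0.4314 = 4.521 ppm.
FC to add: 4.521 − 0.6 = 3.921 mg/L as Cl₂.
Cl₂ equivalent: 3.921 mg/L × 911,000 L = 3572 g.
Product at 12.5% available Cl: 3572 / 0.125 = 28,570 g.
Volume: 28,570 g ÷ 1.12 g/mL = 25,510 mL.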